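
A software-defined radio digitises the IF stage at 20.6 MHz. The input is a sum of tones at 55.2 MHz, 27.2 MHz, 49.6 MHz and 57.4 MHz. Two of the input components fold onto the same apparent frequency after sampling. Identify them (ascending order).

27.2 MHz, 55.2 MHz

fs/2 = 10.3 MHz.
55.2 MHz mod fs = 14 MHz.
14 MHz > fs/2 = 10.3 MHz, folds to fs − 14 MHz = 6.6 MHz.
27.2 MHz mod fs = 6.6 MHz.
6.6 MHz ≤ fs/2 = 10.3 MHz, appears at 6.6 MHz.
49.6 MHz mod fs = 8.4 MHz.
8.4 MHz ≤ fs/2 = 10.3 MHz, appears at 8.4 MHz.
57.4 MHz mod fs = 16.2 MHz.
16.2 MHz > fs/2 = 10.3 MHz, folds to fs − 16.2 MHz = 4.4 MHz.
27.2 MHz and 55.2 MHz both map to 6.6 MHz.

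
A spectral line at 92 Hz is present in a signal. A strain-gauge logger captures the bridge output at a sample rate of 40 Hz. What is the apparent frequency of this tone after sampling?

12 Hz

92 Hz mod fs = 12 Hz.
12 Hz ≤ fs/2 = 20 Hz, appears at 12 Hz.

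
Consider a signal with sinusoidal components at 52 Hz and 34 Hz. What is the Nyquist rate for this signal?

104 Hz

Highest-frequency component: 52 Hz.
Nyquist rate = 2 × 52 Hz = 104 Hz.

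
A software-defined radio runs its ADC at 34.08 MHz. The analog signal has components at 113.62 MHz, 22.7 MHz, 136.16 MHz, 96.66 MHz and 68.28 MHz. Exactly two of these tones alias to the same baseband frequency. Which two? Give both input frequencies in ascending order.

22.7 MHz, 113.62 MHz

fs/2 = 17.04 MHz.
113.62 MHz mod fs = 11.38 MHz.
11.38 MHz ≤ fs/2 = 17.04 MHz, appears at 11.38 MHz.
22.7 MHz > fs/2 = 17.04 MHz, folds to fs − 22.7 MHz = 11.38 MHz.
136.16 MHz mod fs = 33.92 MHz.
33.92 MHz > fs/2 = 17.04 MHz, folds to fs − 33.92 MHz = 0.16 MHz.
96.66 MHz mod fs = 28.5 MHz.
28.5 MHz > fs/2 = 17.04 MHz, folds to fs − 28.5 MHz = 5.58 MHz.
68.28 MHz mod fs = 0.12 MHz.
0.12 MHz ≤ fs/2 = 17.04 MHz, appears at 0.12 MHz.
22.7 MHz and 113.62 MHz both map to 11.38 MHz.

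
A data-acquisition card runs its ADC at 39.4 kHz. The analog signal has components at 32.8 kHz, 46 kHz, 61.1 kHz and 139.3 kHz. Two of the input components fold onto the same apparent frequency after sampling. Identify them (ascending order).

32.8 kHz, 46 kHz

fs/2 = 19.7 kHz.
32.8 kHz > fs/2 = 19.7 kHz, folds to fs − 32.8 kHz = 6.6 kHz.
46 kHz mod fs = 6.6 kHz.
6.6 kHz ≤ fs/2 = 19.7 kHz, appears at 6.6 kHz.
61.1 kHz mod fs = 21.7 kHz.
21.7 kHz > fs/2 = 19.7 kHz, folds to fs − 21.7 kHz = 17.7 kHz.
139.3 kHz mod fs = 21.1 kHz.
21.1 kHz > fs/2 = 19.7 kHz, folds to fs − 21.1 kHz = 18.3 kHz.
32.8 kHz and 46 kHz both map to 6.6 kHz.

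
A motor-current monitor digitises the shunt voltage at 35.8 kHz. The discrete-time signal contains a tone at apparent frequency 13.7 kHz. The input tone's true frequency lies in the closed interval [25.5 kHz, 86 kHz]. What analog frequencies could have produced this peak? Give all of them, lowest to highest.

49.5 kHz, 57.9 kHz, 85.3 kHz

Frequencies that alias to 13.7 kHz are k·fs ± 13.7 kHz for integer k ≥ 0.
k=0: 13.7 kHz.
k=1: 22.1 kHz, 49.5 kHz.
k=2: 57.9 kHz, 85.3 kHz.
k=3: 93.7 kHz, 121.1 kHz.
Within [25.5 kHz, 86 kHz]: 49.5 kHz, 57.9 kHz, 85.3 kHz.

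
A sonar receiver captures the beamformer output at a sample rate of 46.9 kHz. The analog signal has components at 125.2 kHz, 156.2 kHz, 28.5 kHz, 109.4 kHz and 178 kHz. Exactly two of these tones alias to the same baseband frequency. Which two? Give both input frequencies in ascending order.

125.2 kHz, 156.2 kHz

fs/2 = 23.45 kHz.
125.2 kHz mod fs = 31.4 kHz.
31.4 kHz > fs/2 = 23.45 kHz, folds to fs − 31.4 kHz = 15.5 kHz.
156.2 kHz mod fs = 15.5 kHz.
15.5 kHz ≤ fs/2 = 23.45 kHz, appears at 15.5 kHz.
28.5 kHz > fs/2 = 23.45 kHz, folds to fs − 28.5 kHz = 18.4 kHz.
109.4 kHz mod fs = 15.6 kHz.
15.6 kHz ≤ fs/2 = 23.45 kHz, appears at 15.6 kHz.
178 kHz mod fs = 37.3 kHz.
37.3 kHz > fs/2 = 23.45 kHz, folds to fs − 37.3 kHz = 9.6 kHz.
125.2 kHz and 156.2 kHz both map to 15.5 kHz.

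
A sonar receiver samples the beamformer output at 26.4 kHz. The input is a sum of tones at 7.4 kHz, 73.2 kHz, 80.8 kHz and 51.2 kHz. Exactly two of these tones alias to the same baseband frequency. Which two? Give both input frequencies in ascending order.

fs/2 = 13.2 kHz.
7.4 kHz ≤ fs/2 = 13.2 kHz, passes unchanged.
73.2 kHz mod fs = 20.4 kHz.
20.4 kHz > fs/2 = 13.2 kHz, folds to fs − 20.4 kHz = 6 kHz.
80.8 kHz mod fs = 1.6 kHz.
1.6 kHz ≤ fs/2 = 13.2 kHz, appears at 1.6 kHz.
51.2 kHz mod fs = 24.8 kHz.
24.8 kHz > fs/2 = 13.2 kHz, folds to fs − 24.8 kHz = 1.6 kHz.
51.2 kHz and 80.8 kHz both map to 1.6 kHz.

51.2 kHz, 80.8 kHz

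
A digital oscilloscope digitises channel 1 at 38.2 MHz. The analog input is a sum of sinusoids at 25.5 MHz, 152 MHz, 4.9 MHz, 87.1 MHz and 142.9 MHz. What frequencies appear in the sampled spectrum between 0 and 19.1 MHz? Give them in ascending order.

fs/2 = 19.1 MHz.
25.5 MHz > fs/2 = 19.1 MHz, folds to fs − 25.5 MHz = 12.7 MHz.
152 MHz mod fs = 37.4 MHz.
37.4 MHz > fs/2 = 19.1 MHz, folds to fs − 37.4 MHz = 0.8 MHz.
4.9 MHz ≤ fs/2 = 19.1 MHz, passes unchanged.
87.1 MHz mod fs = 10.7 MHz.
10.7 MHz ≤ fs/2 = 19.1 MHz, appears at 10.7 MHz.
142.9 MHz mod fs = 28.3 MHz.
28.3 MHz > fs/2 = 19.1 MHz, folds to fs − 28.3 MHz = 9.9 MHz.
Distinct values: {0.8 MHz, 4.9 MHz, 9.9 MHz, 10.7 MHz, 12.7 MHz}.

0.8 MHz, 4.9 MHz, 9.9 MHz, 10.7 MHz, 12.7 MHz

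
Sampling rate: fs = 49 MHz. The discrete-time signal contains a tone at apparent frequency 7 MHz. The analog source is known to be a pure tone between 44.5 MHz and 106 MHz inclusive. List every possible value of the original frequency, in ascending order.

Frequencies that alias to 7 MHz are k·fs ± 7 MHz for integer k ≥ 0.
k=0: 7 MHz.
k=1: 42 MHz, 56 MHz.
k=2: 91 MHz, 105 MHz.
k=3: 140 MHz, 154 MHz.
Within [44.5 MHz, 106 MHz]: 56 MHz, 91 MHz, 105 MHz.

56 MHz, 91 MHz, 105 MHz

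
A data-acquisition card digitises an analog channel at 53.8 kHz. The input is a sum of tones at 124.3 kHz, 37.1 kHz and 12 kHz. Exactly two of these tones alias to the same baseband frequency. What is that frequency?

fs/2 = 26.9 kHz.
124.3 kHz mod fs = 16.7 kHz.
16.7 kHz ≤ fs/2 = 26.9 kHz, appears at 16.7 kHz.
37.1 kHz > fs/2 = 26.9 kHz, folds to fs − 37.1 kHz = 16.7 kHz.
12 kHz ≤ fs/2 = 26.9 kHz, passes unchanged.
37.1 kHz and 124.3 kHz both map to 16.7 kHz.

16.7 kHz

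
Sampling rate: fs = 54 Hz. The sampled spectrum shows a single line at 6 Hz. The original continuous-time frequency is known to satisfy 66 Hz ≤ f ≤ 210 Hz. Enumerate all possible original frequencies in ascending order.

Frequencies that alias to 6 Hz are k·fs ± 6 Hz for integer k ≥ 0.
k=0: 6 Hz.
k=1: 48 Hz, 60 Hz.
k=2: 102 Hz, 114 Hz.
k=3: 156 Hz, 168 Hz.
k=4: 210 Hz, 222 Hz.
k=5: 264 Hz, 276 Hz.
Within [66 Hz, 210 Hz]: 102 Hz, 114 Hz, 156 Hz, 168 Hz, 210 Hz.

102 Hz, 114 Hz, 156 Hz, 168 Hz, 210 Hz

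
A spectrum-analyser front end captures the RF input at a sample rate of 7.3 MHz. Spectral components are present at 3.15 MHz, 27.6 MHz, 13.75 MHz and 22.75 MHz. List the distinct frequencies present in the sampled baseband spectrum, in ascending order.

0.85 MHz, 1.6 MHz, 3.15 MHz

fs/2 = 3.65 MHz.
3.15 MHz ≤ fs/2 = 3.65 MHz, passes unchanged.
27.6 MHz mod fs = 5.7 MHz.
5.7 MHz > fs/2 = 3.65 MHz, folds to fs − 5.7 MHz = 1.6 MHz.
13.75 MHz mod fs = 6.45 MHz.
6.45 MHz > fs/2 = 3.65 MHz, folds to fs − 6.45 MHz = 0.85 MHz.
22.75 MHz mod fs = 0.85 MHz.
0.85 MHz ≤ fs/2 = 3.65 MHz, appears at 0.85 MHz.
Distinct values: {0.85 MHz, 1.6 MHz, 3.15 MHz}.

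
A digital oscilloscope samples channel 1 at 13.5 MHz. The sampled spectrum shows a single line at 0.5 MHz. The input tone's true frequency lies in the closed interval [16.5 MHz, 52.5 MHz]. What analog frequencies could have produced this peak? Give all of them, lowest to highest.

Frequencies that alias to 0.5 MHz are k·fs ± 0.5 MHz for integer k ≥ 0.
k=0: 0.5 MHz.
k=1: 13 MHz, 14 MHz.
k=2: 26.5 MHz, 27.5 MHz.
k=3: 40 MHz, 41 MHz.
k=4: 53.5 MHz, 54.5 MHz.
Within [16.5 MHz, 52.5 MHz]: 26.5 MHz, 27.5 MHz, 40 MHz, 41 MHz.

26.5 MHz, 27.5 MHz, 40 MHz, 41 MHz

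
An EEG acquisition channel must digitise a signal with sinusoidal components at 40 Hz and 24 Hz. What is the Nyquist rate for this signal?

80 Hz

Highest-frequency component: 40 Hz.
Nyquist rate = 2 × 40 Hz = 80 Hz.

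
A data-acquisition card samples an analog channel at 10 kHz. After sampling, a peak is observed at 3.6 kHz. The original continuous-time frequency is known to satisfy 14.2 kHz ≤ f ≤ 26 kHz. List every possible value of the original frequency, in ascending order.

16.4 kHz, 23.6 kHz

Frequencies that alias to 3.6 kHz are k·fs ± 3.6 kHz for integer k ≥ 0.
k=0: 3.6 kHz.
k=1: 6.4 kHz, 13.6 kHz.
k=2: 16.4 kHz, 23.6 kHz.
k=3: 26.4 kHz, 33.6 kHz.
Within [14.2 kHz, 26 kHz]: 16.4 kHz, 23.6 kHz.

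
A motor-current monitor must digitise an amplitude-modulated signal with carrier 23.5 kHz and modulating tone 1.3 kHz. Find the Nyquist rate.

AM sidebands sit at fc ± fm = 22.2 kHz and 24.8 kHz.
Highest-frequency component: 24.8 kHz.
Nyquist rate = 2 × 24.8 kHz = 49.6 kHz.

49.6 kHz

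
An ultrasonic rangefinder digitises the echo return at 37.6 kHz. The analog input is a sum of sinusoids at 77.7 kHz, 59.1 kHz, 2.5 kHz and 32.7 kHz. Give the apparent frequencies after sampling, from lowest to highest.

fs/2 = 18.8 kHz.
77.7 kHz mod fs = 2.5 kHz.
2.5 kHz ≤ fs/2 = 18.8 kHz, appears at 2.5 kHz.
59.1 kHz mod fs = 21.5 kHz.
21.5 kHz > fs/2 = 18.8 kHz, folds to fs − 21.5 kHz = 16.1 kHz.
2.5 kHz ≤ fs/2 = 18.8 kHz, passes unchanged.
32.7 kHz > fs/2 = 18.8 kHz, folds to fs − 32.7 kHz = 4.9 kHz.
Distinct values: {2.5 kHz, 4.9 kHz, 16.1 kHz}.

2.5 kHz, 4.9 kHz, 16.1 kHz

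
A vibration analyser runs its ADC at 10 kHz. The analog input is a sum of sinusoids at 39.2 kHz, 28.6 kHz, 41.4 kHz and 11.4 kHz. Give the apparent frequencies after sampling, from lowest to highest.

0.8 kHz, 1.4 kHz

fs/2 = 5 kHz.
39.2 kHz mod fs = 9.2 kHz.
9.2 kHz > fs/2 = 5 kHz, folds to fs − 9.2 kHz = 0.8 kHz.
28.6 kHz mod fs = 8.6 kHz.
8.6 kHz > fs/2 = 5 kHz, folds to fs − 8.6 kHz = 1.4 kHz.
41.4 kHz mod fs = 1.4 kHz.
1.4 kHz ≤ fs/2 = 5 kHz, appears at 1.4 kHz.
11.4 kHz mod fs = 1.4 kHz.
1.4 kHz ≤ fs/2 = 5 kHz, appears at 1.4 kHz.
Distinct values: {0.8 kHz, 1.4 kHz}.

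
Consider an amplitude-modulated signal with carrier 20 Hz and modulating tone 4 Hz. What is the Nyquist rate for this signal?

AM sidebands sit at fc ± fm = 16 Hz and 24 Hz.
Highest-frequency component: 24 Hz.
Nyquist rate = 2 × 24 Hz = 48 Hz.

48 Hz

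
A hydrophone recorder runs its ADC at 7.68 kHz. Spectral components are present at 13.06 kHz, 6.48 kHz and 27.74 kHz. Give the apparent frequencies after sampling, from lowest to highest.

fs/2 = 3.84 kHz.
13.06 kHz mod fs = 5.38 kHz.
5.38 kHz > fs/2 = 3.84 kHz, folds to fs − 5.38 kHz = 2.3 kHz.
6.48 kHz > fs/2 = 3.84 kHz, folds to fs − 6.48 kHz = 1.2 kHz.
27.74 kHz mod fs = 4.7 kHz.
4.7 kHz > fs/2 = 3.84 kHz, folds to fs − 4.7 kHz = 2.98 kHz.
Distinct values: {1.2 kHz, 2.3 kHz, 2.98 kHz}.

1.2 kHz, 2.3 kHz, 2.98 kHz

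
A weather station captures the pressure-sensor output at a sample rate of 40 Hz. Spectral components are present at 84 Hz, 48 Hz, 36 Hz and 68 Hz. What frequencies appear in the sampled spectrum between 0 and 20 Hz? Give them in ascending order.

4 Hz, 8 Hz, 12 Hz

fs/2 = 20 Hz.
84 Hz mod fs = 4 Hz.
4 Hz ≤ fs/2 = 20 Hz, appears at 4 Hz.
48 Hz mod fs = 8 Hz.
8 Hz ≤ fs/2 = 20 Hz, appears at 8 Hz.
36 Hz > fs/2 = 20 Hz, folds to fs − 36 Hz = 4 Hz.
68 Hz mod fs = 28 Hz.
28 Hz > fs/2 = 20 Hz, folds to fs − 28 Hz = 12 Hz.
Distinct values: {4 Hz, 8 Hz, 12 Hz}.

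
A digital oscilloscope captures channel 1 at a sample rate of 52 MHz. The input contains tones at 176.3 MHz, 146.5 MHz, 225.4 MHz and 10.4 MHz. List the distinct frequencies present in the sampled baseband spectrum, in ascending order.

fs/2 = 26 MHz.
176.3 MHz mod fs = 20.3 MHz.
20.3 MHz ≤ fs/2 = 26 MHz, appears at 20.3 MHz.
146.5 MHz mod fs = 42.5 MHz.
42.5 MHz > fs/2 = 26 MHz, folds to fs − 42.5 MHz = 9.5 MHz.
225.4 MHz mod fs = 17.4 MHz.
17.4 MHz ≤ fs/2 = 26 MHz, appears at 17.4 MHz.
10.4 MHz ≤ fs/2 = 26 MHz, passes unchanged.
Distinct values: {9.5 MHz, 10.4 MHz, 17.4 MHz, 20.3 MHz}.

9.5 MHz, 10.4 MHz, 17.4 MHz, 20.3 MHz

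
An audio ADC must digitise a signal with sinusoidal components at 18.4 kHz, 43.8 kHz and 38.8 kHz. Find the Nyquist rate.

87.6 kHz

Highest-frequency component: 43.8 kHz.
Nyquist rate = 2 × 43.8 kHz = 87.6 kHz.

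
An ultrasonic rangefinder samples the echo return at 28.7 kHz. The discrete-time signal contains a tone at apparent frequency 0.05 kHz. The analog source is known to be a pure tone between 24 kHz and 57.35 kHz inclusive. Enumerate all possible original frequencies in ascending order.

28.65 kHz, 28.75 kHz, 57.35 kHz

Frequencies that alias to 0.05 kHz are k·fs ± 0.05 kHz for integer k ≥ 0.
k=0: 0.05 kHz.
k=1: 28.65 kHz, 28.75 kHz.
k=2: 57.35 kHz, 57.45 kHz.
k=3: 86.05 kHz, 86.15 kHz.
Within [24 kHz, 57.35 kHz]: 28.65 kHz, 28.75 kHz, 57.35 kHz.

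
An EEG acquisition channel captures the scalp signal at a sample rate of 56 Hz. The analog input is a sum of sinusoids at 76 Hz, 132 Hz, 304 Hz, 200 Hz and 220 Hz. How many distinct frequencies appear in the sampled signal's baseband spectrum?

fs/2 = 28 Hz.
76 Hz mod fs = 20 Hz.
20 Hz ≤ fs/2 = 28 Hz, appears at 20 Hz.
132 Hz mod fs = 20 Hz.
20 Hz ≤ fs/2 = 28 Hz, appears at 20 Hz.
304 Hz mod fs = 24 Hz.
24 Hz ≤ fs/2 = 28 Hz, appears at 24 Hz.
200 Hz mod fs = 32 Hz.
32 Hz > fs/2 = 28 Hz, folds to fs − 32 Hz = 24 Hz.
220 Hz mod fs = 52 Hz.
52 Hz > fs/2 = 28 Hz, folds to fs − 52 Hz = 4 Hz.
Distinct values: {4 Hz, 20 Hz, 24 Hz} → 3.

3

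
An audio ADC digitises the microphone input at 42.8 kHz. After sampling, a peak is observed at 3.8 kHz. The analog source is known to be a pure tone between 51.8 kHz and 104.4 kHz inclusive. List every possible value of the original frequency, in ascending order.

81.8 kHz, 89.4 kHz

Frequencies that alias to 3.8 kHz are k·fs ± 3.8 kHz for integer k ≥ 0.
k=0: 3.8 kHz.
k=1: 39 kHz, 46.6 kHz.
k=2: 81.8 kHz, 89.4 kHz.
k=3: 124.6 kHz, 132.2 kHz.
Within [51.8 kHz, 104.4 kHz]: 81.8 kHz, 89.4 kHz.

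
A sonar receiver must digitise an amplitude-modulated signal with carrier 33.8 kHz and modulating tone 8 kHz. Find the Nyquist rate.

AM sidebands sit at fc ± fm = 25.8 kHz and 41.8 kHz.
Highest-frequency component: 41.8 kHz.
Nyquist rate = 2 × 41.8 kHz = 83.6 kHz.

83.6 kHz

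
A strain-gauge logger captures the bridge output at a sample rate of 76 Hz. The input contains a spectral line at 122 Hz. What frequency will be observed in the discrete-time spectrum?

30 Hz

122 Hz mod fs = 46 Hz.
46 Hz > fs/2 = 38 Hz, folds to fs − 46 Hz = 30 Hz.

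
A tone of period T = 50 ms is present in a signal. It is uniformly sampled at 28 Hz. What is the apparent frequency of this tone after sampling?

T = 50 ms → f = 1/T = 20 Hz.
20 Hz > fs/2 = 14 Hz, folds to fs − 20 Hz = 8 Hz.

8 Hz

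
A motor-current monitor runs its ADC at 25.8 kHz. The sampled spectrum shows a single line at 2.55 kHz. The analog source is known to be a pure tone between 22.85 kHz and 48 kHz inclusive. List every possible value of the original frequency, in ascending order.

23.25 kHz, 28.35 kHz

Frequencies that alias to 2.55 kHz are k·fs ± 2.55 kHz for integer k ≥ 0.
k=0: 2.55 kHz.
k=1: 23.25 kHz, 28.35 kHz.
k=2: 49.05 kHz, 54.15 kHz.
Within [22.85 kHz, 48 kHz]: 23.25 kHz, 28.35 kHz.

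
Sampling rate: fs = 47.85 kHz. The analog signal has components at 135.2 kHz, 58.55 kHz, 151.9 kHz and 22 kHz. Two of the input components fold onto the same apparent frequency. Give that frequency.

8.35 kHz

fs/2 = 23.925 kHz.
135.2 kHz mod fs = 39.5 kHz.
39.5 kHz > fs/2 = 23.925 kHz, folds to fs − 39.5 kHz = 8.35 kHz.
58.55 kHz mod fs = 10.7 kHz.
10.7 kHz ≤ fs/2 = 23.925 kHz, appears at 10.7 kHz.
151.9 kHz mod fs = 8.35 kHz.
8.35 kHz ≤ fs/2 = 23.925 kHz, appears at 8.35 kHz.
22 kHz ≤ fs/2 = 23.925 kHz, passes unchanged.
135.2 kHz and 151.9 kHz both map to 8.35 kHz.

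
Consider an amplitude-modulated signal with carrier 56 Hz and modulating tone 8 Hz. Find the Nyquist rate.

128 Hz

AM sidebands sit at fc ± fm = 48 Hz and 64 Hz.
Highest-frequency component: 64 Hz.
Nyquist rate = 2 × 64 Hz = 128 Hz.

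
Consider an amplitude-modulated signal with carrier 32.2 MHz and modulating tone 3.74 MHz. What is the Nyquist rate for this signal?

71.88 MHz

AM sidebands sit at fc ± fm = 28.46 MHz and 35.94 MHz.
Highest-frequency component: 35.94 MHz.
Nyquist rate = 2 × 35.94 MHz = 71.88 MHz.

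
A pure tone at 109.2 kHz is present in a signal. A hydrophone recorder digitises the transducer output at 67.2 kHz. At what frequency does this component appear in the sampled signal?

109.2 kHz mod fs = 42 kHz.
42 kHz > fs/2 = 33.6 kHz, folds to fs − 42 kHz = 25.2 kHz.

25.2 kHz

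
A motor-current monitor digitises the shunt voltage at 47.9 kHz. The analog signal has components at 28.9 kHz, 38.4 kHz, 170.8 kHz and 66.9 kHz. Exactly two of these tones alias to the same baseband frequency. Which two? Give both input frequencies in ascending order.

fs/2 = 23.95 kHz.
28.9 kHz > fs/2 = 23.95 kHz, folds to fs − 28.9 kHz = 19 kHz.
38.4 kHz > fs/2 = 23.95 kHz, folds to fs − 38.4 kHz = 9.5 kHz.
170.8 kHz mod fs = 27.1 kHz.
27.1 kHz > fs/2 = 23.95 kHz, folds to fs − 27.1 kHz = 20.8 kHz.
66.9 kHz mod fs = 19 kHz.
19 kHz ≤ fs/2 = 23.95 kHz, appears at 19 kHz.
28.9 kHz and 66.9 kHz both map to 19 kHz.

28.9 kHz, 66.9 kHz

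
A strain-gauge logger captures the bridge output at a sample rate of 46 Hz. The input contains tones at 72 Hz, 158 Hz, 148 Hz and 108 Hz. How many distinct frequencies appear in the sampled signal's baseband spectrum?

fs/2 = 23 Hz.
72 Hz mod fs = 26 Hz.
26 Hz > fs/2 = 23 Hz, folds to fs − 26 Hz = 20 Hz.
158 Hz mod fs = 20 Hz.
20 Hz ≤ fs/2 = 23 Hz, appears at 20 Hz.
148 Hz mod fs = 10 Hz.
10 Hz ≤ fs/2 = 23 Hz, appears at 10 Hz.
108 Hz mod fs = 16 Hz.
16 Hz ≤ fs/2 = 23 Hz, appears at 16 Hz.
Distinct values: {10 Hz, 16 Hz, 20 Hz} → 3.

3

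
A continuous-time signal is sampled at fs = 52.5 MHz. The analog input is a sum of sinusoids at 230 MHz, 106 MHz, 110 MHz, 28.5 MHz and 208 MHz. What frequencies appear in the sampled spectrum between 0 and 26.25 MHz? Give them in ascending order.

1 MHz, 2 MHz, 5 MHz, 20 MHz, 24 MHz

fs/2 = 26.25 MHz.
230 MHz mod fs = 20 MHz.
20 MHz ≤ fs/2 = 26.25 MHz, appears at 20 MHz.
106 MHz mod fs = 1 MHz.
1 MHz ≤ fs/2 = 26.25 MHz, appears at 1 MHz.
110 MHz mod fs = 5 MHz.
5 MHz ≤ fs/2 = 26.25 MHz, appears at 5 MHz.
28.5 MHz > fs/2 = 26.25 MHz, folds to fs − 28.5 MHz = 24 MHz.
208 MHz mod fs = 50.5 MHz.
50.5 MHz > fs/2 = 26.25 MHz, folds to fs − 50.5 MHz = 2 MHz.
Distinct values: {1 MHz, 2 MHz, 5 MHz, 20 MHz, 24 MHz}.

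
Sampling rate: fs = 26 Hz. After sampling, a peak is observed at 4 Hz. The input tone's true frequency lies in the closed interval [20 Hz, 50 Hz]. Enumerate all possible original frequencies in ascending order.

22 Hz, 30 Hz, 48 Hz

Frequencies that alias to 4 Hz are k·fs ± 4 Hz for integer k ≥ 0.
k=0: 4 Hz.
k=1: 22 Hz, 30 Hz.
k=2: 48 Hz, 56 Hz.
k=3: 74 Hz, 82 Hz.
Within [20 Hz, 50 Hz]: 22 Hz, 30 Hz, 48 Hz.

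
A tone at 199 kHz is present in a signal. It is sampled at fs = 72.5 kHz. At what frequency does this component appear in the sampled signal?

18.5 kHz

199 kHz mod fs = 54 kHz.
54 kHz > fs/2 = 36.25 kHz, folds to fs − 54 kHz = 18.5 kHz.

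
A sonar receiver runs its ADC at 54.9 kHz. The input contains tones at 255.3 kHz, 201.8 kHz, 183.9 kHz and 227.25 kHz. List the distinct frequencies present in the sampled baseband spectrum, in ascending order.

7.65 kHz, 17.8 kHz, 19.2 kHz

fs/2 = 27.45 kHz.
255.3 kHz mod fs = 35.7 kHz.
35.7 kHz > fs/2 = 27.45 kHz, folds to fs − 35.7 kHz = 19.2 kHz.
201.8 kHz mod fs = 37.1 kHz.
37.1 kHz > fs/2 = 27.45 kHz, folds to fs − 37.1 kHz = 17.8 kHz.
183.9 kHz mod fs = 19.2 kHz.
19.2 kHz ≤ fs/2 = 27.45 kHz, appears at 19.2 kHz.
227.25 kHz mod fs = 7.65 kHz.
7.65 kHz ≤ fs/2 = 27.45 kHz, appears at 7.65 kHz.
Distinct values: {7.65 kHz, 17.8 kHz, 19.2 kHz}.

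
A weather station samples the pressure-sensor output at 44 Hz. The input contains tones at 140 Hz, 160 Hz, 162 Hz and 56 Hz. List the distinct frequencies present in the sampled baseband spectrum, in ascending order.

fs/2 = 22 Hz.
140 Hz mod fs = 8 Hz.
8 Hz ≤ fs/2 = 22 Hz, appears at 8 Hz.
160 Hz mod fs = 28 Hz.
28 Hz > fs/2 = 22 Hz, folds to fs − 28 Hz = 16 Hz.
162 Hz mod fs = 30 Hz.
30 Hz > fs/2 = 22 Hz, folds to fs − 30 Hz = 14 Hz.
56 Hz mod fs = 12 Hz.
12 Hz ≤ fs/2 = 22 Hz, appears at 12 Hz.
Distinct values: {8 Hz, 12 Hz, 14 Hz, 16 Hz}.

8 Hz, 12 Hz, 14 Hz, 16 Hz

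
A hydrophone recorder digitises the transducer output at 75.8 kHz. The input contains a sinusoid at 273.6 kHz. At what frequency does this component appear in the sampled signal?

29.6 kHz

273.6 kHz mod fs = 46.2 kHz.
46.2 kHz > fs/2 = 37.9 kHz, folds to fs − 46.2 kHz = 29.6 kHz.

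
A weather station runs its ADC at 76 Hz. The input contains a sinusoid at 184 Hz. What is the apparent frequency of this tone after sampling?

184 Hz mod fs = 32 Hz.
32 Hz ≤ fs/2 = 38 Hz, appears at 32 Hz.

32 Hz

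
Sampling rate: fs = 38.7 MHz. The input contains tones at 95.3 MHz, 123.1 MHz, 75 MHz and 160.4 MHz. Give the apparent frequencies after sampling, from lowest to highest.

2.4 MHz, 5.6 MHz, 7 MHz, 17.9 MHz

fs/2 = 19.35 MHz.
95.3 MHz mod fs = 17.9 MHz.
17.9 MHz ≤ fs/2 = 19.35 MHz, appears at 17.9 MHz.
123.1 MHz mod fs = 7 MHz.
7 MHz ≤ fs/2 = 19.35 MHz, appears at 7 MHz.
75 MHz mod fs = 36.3 MHz.
36.3 MHz > fs/2 = 19.35 MHz, folds to fs − 36.3 MHz = 2.4 MHz.
160.4 MHz mod fs = 5.6 MHz.
5.6 MHz ≤ fs/2 = 19.35 MHz, appears at 5.6 MHz.
Distinct values: {2.4 MHz, 5.6 MHz, 7 MHz, 17.9 MHz}.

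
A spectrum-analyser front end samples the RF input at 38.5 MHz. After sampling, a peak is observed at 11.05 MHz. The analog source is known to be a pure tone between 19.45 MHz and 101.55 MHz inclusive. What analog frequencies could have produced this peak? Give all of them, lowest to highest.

Frequencies that alias to 11.05 MHz are k·fs ± 11.05 MHz for integer k ≥ 0.
k=0: 11.05 MHz.
k=1: 27.45 MHz, 49.55 MHz.
k=2: 65.95 MHz, 88.05 MHz.
k=3: 104.45 MHz, 126.55 MHz.
Within [19.45 MHz, 101.55 MHz]: 27.45 MHz, 49.55 MHz, 65.95 MHz, 88.05 MHz.

27.45 MHz, 49.55 MHz, 65.95 MHz, 88.05 MHz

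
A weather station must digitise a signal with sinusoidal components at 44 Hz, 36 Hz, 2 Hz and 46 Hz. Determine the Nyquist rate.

92 Hz

Highest-frequency component: 46 Hz.
Nyquist rate = 2 × 46 Hz = 92 Hz.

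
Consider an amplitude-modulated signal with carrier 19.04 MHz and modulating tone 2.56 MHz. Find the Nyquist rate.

AM sidebands sit at fc ± fm = 16.48 MHz and 21.6 MHz.
Highest-frequency component: 21.6 MHz.
Nyquist rate = 2 × 21.6 MHz = 43.2 MHz.

43.2 MHz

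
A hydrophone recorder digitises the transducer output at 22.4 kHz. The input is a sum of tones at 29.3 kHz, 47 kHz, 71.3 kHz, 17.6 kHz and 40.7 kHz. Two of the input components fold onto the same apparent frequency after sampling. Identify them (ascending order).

40.7 kHz, 71.3 kHz

fs/2 = 11.2 kHz.
29.3 kHz mod fs = 6.9 kHz.
6.9 kHz ≤ fs/2 = 11.2 kHz, appears at 6.9 kHz.
47 kHz mod fs = 2.2 kHz.
2.2 kHz ≤ fs/2 = 11.2 kHz, appears at 2.2 kHz.
71.3 kHz mod fs = 4.1 kHz.
4.1 kHz ≤ fs/2 = 11.2 kHz, appears at 4.1 kHz.
17.6 kHz > fs/2 = 11.2 kHz, folds to fs − 17.6 kHz = 4.8 kHz.
40.7 kHz mod fs = 18.3 kHz.
18.3 kHz > fs/2 = 11.2 kHz, folds to fs − 18.3 kHz = 4.1 kHz.
40.7 kHz and 71.3 kHz both map to 4.1 kHz.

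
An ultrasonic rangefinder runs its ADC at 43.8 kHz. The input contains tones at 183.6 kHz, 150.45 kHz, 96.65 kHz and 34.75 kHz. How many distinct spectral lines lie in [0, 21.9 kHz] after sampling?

3

fs/2 = 21.9 kHz.
183.6 kHz mod fs = 8.4 kHz.
8.4 kHz ≤ fs/2 = 21.9 kHz, appears at 8.4 kHz.
150.45 kHz mod fs = 19.05 kHz.
19.05 kHz ≤ fs/2 = 21.9 kHz, appears at 19.05 kHz.
96.65 kHz mod fs = 9.05 kHz.
9.05 kHz ≤ fs/2 = 21.9 kHz, appears at 9.05 kHz.
34.75 kHz > fs/2 = 21.9 kHz, folds to fs − 34.75 kHz = 9.05 kHz.
Distinct values: {8.4 kHz, 9.05 kHz, 19.05 kHz} → 3.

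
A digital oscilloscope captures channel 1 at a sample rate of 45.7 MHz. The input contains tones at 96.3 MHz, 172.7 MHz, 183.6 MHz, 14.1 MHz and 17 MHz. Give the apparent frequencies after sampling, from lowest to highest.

0.8 MHz, 4.9 MHz, 10.1 MHz, 14.1 MHz, 17 MHz

fs/2 = 22.85 MHz.
96.3 MHz mod fs = 4.9 MHz.
4.9 MHz ≤ fs/2 = 22.85 MHz, appears at 4.9 MHz.
172.7 MHz mod fs = 35.6 MHz.
35.6 MHz > fs/2 = 22.85 MHz, folds to fs − 35.6 MHz = 10.1 MHz.
183.6 MHz mod fs = 0.8 MHz.
0.8 MHz ≤ fs/2 = 22.85 MHz, appears at 0.8 MHz.
14.1 MHz ≤ fs/2 = 22.85 MHz, passes unchanged.
17 MHz ≤ fs/2 = 22.85 MHz, passes unchanged.
Distinct values: {0.8 MHz, 4.9 MHz, 10.1 MHz, 14.1 MHz, 17 MHz}.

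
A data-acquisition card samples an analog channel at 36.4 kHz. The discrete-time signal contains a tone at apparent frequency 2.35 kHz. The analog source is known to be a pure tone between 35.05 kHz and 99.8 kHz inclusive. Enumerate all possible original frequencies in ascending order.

Frequencies that alias to 2.35 kHz are k·fs ± 2.35 kHz for integer k ≥ 0.
k=0: 2.35 kHz.
k=1: 34.05 kHz, 38.75 kHz.
k=2: 70.45 kHz, 75.15 kHz.
k=3: 106.85 kHz, 111.55 kHz.
Within [35.05 kHz, 99.8 kHz]: 38.75 kHz, 70.45 kHz, 75.15 kHz.

38.75 kHz, 70.45 kHz, 75.15 kHz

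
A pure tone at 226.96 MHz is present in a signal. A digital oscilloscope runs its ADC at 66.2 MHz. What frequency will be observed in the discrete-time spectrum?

28.36 MHz

226.96 MHz mod fs = 28.36 MHz.
28.36 MHz ≤ fs/2 = 33.1 MHz, appears at 28.36 MHz.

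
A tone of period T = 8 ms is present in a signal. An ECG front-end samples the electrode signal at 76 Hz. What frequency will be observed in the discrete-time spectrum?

27 Hz

T = 8 ms → f = 1/T = 125 Hz.
125 Hz mod fs = 49 Hz.
49 Hz > fs/2 = 38 Hz, folds to fs − 49 Hz = 27 Hz.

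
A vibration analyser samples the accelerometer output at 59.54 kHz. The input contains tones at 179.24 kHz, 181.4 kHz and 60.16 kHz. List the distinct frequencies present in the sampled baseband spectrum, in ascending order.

0.62 kHz, 2.78 kHz

fs/2 = 29.77 kHz.
179.24 kHz mod fs = 0.62 kHz.
0.62 kHz ≤ fs/2 = 29.77 kHz, appears at 0.62 kHz.
181.4 kHz mod fs = 2.78 kHz.
2.78 kHz ≤ fs/2 = 29.77 kHz, appears at 2.78 kHz.
60.16 kHz mod fs = 0.62 kHz.
0.62 kHz ≤ fs/2 = 29.77 kHz, appears at 0.62 kHz.
Distinct values: {0.62 kHz, 2.78 kHz}.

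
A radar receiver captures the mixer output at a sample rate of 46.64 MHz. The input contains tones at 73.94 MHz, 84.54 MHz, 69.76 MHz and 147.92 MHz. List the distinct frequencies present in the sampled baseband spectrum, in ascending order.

fs/2 = 23.32 MHz.
73.94 MHz mod fs = 27.3 MHz.
27.3 MHz > fs/2 = 23.32 MHz, folds to fs − 27.3 MHz = 19.34 MHz.
84.54 MHz mod fs = 37.9 MHz.
37.9 MHz > fs/2 = 23.32 MHz, folds to fs − 37.9 MHz = 8.74 MHz.
69.76 MHz mod fs = 23.12 MHz.
23.12 MHz ≤ fs/2 = 23.32 MHz, appears at 23.12 MHz.
147.92 MHz mod fs = 8 MHz.
8 MHz ≤ fs/2 = 23.32 MHz, appears at 8 MHz.
Distinct values: {8 MHz, 8.74 MHz, 19.34 MHz, 23.12 MHz}.

8 MHz, 8.74 MHz, 19.34 MHz, 23.12 MHz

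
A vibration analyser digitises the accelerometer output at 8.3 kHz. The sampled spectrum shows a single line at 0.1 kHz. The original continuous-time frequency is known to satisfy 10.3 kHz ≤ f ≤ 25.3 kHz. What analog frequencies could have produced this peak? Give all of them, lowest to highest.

16.5 kHz, 16.7 kHz, 24.8 kHz, 25 kHz

Frequencies that alias to 0.1 kHz are k·fs ± 0.1 kHz for integer k ≥ 0.
k=0: 0.1 kHz.
k=1: 8.2 kHz, 8.4 kHz.
k=2: 16.5 kHz, 16.7 kHz.
k=3: 24.8 kHz, 25 kHz.
k=4: 33.1 kHz, 33.3 kHz.
Within [10.3 kHz, 25.3 kHz]: 16.5 kHz, 16.7 kHz, 24.8 kHz, 25 kHz.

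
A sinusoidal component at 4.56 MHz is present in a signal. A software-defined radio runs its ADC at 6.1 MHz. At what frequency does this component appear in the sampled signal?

1.54 MHz

4.56 MHz > fs/2 = 3.05 MHz, folds to fs − 4.56 MHz = 1.54 MHz.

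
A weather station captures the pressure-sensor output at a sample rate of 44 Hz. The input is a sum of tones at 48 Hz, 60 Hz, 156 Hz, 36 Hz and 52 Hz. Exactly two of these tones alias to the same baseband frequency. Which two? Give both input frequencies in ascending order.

36 Hz, 52 Hz

fs/2 = 22 Hz.
48 Hz mod fs = 4 Hz.
4 Hz ≤ fs/2 = 22 Hz, appears at 4 Hz.
60 Hz mod fs = 16 Hz.
16 Hz ≤ fs/2 = 22 Hz, appears at 16 Hz.
156 Hz mod fs = 24 Hz.
24 Hz > fs/2 = 22 Hz, folds to fs − 24 Hz = 20 Hz.
36 Hz > fs/2 = 22 Hz, folds to fs − 36 Hz = 8 Hz.
52 Hz mod fs = 8 Hz.
8 Hz ≤ fs/2 = 22 Hz, appears at 8 Hz.
36 Hz and 52 Hz both map to 8 Hz.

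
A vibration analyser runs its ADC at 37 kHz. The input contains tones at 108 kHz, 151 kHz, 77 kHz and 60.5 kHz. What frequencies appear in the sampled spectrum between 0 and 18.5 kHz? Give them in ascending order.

3 kHz, 13.5 kHz

fs/2 = 18.5 kHz.
108 kHz mod fs = 34 kHz.
34 kHz > fs/2 = 18.5 kHz, folds to fs − 34 kHz = 3 kHz.
151 kHz mod fs = 3 kHz.
3 kHz ≤ fs/2 = 18.5 kHz, appears at 3 kHz.
77 kHz mod fs = 3 kHz.
3 kHz ≤ fs/2 = 18.5 kHz, appears at 3 kHz.
60.5 kHz mod fs = 23.5 kHz.
23.5 kHz > fs/2 = 18.5 kHz, folds to fs − 23.5 kHz = 13.5 kHz.
Distinct values: {3 kHz, 13.5 kHz}.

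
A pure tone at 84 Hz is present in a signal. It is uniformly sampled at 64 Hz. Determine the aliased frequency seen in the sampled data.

20 Hz

84 Hz mod fs = 20 Hz.
20 Hz ≤ fs/2 = 32 Hz, appears at 20 Hz.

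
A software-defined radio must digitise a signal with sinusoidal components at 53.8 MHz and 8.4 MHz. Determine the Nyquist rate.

Highest-frequency component: 53.8 MHz.
Nyquist rate = 2 × 53.8 MHz = 107.6 MHz.

107.6 MHz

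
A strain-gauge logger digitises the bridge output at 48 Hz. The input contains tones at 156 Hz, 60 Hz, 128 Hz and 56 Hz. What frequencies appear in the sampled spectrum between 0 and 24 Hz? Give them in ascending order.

fs/2 = 24 Hz.
156 Hz mod fs = 12 Hz.
12 Hz ≤ fs/2 = 24 Hz, appears at 12 Hz.
60 Hz mod fs = 12 Hz.
12 Hz ≤ fs/2 = 24 Hz, appears at 12 Hz.
128 Hz mod fs = 32 Hz.
32 Hz > fs/2 = 24 Hz, folds to fs − 32 Hz = 16 Hz.
56 Hz mod fs = 8 Hz.
8 Hz ≤ fs/2 = 24 Hz, appears at 8 Hz.
Distinct values: {8 Hz, 12 Hz, 16 Hz}.

8 Hz, 12 Hz, 16 Hz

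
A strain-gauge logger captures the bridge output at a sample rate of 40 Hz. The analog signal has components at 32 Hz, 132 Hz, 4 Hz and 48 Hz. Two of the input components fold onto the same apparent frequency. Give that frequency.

fs/2 = 20 Hz.
32 Hz > fs/2 = 20 Hz, folds to fs − 32 Hz = 8 Hz.
132 Hz mod fs = 12 Hz.
12 Hz ≤ fs/2 = 20 Hz, appears at 12 Hz.
4 Hz ≤ fs/2 = 20 Hz, passes unchanged.
48 Hz mod fs = 8 Hz.
8 Hz ≤ fs/2 = 20 Hz, appears at 8 Hz.
32 Hz and 48 Hz both map to 8 Hz.

8 Hz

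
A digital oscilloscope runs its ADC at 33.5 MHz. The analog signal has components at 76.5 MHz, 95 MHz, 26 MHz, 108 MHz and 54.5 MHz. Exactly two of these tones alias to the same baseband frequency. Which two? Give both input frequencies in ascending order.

fs/2 = 16.75 MHz.
76.5 MHz mod fs = 9.5 MHz.
9.5 MHz ≤ fs/2 = 16.75 MHz, appears at 9.5 MHz.
95 MHz mod fs = 28 MHz.
28 MHz > fs/2 = 16.75 MHz, folds to fs − 28 MHz = 5.5 MHz.
26 MHz > fs/2 = 16.75 MHz, folds to fs − 26 MHz = 7.5 MHz.
108 MHz mod fs = 7.5 MHz.
7.5 MHz ≤ fs/2 = 16.75 MHz, appears at 7.5 MHz.
54.5 MHz mod fs = 21 MHz.
21 MHz > fs/2 = 16.75 MHz, folds to fs − 21 MHz = 12.5 MHz.
26 MHz and 108 MHz both map to 7.5 MHz.

26 MHz, 108 MHz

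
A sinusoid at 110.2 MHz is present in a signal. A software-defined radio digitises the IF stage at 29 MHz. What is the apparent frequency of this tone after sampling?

110.2 MHz mod fs = 23.2 MHz.
23.2 MHz > fs/2 = 14.5 MHz, folds to fs − 23.2 MHz = 5.8 MHz.

5.8 MHz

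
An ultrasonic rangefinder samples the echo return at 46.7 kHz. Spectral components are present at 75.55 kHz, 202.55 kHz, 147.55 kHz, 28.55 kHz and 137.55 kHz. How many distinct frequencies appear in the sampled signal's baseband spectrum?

fs/2 = 23.35 kHz.
75.55 kHz mod fs = 28.85 kHz.
28.85 kHz > fs/2 = 23.35 kHz, folds to fs − 28.85 kHz = 17.85 kHz.
202.55 kHz mod fs = 15.75 kHz.
15.75 kHz ≤ fs/2 = 23.35 kHz, appears at 15.75 kHz.
147.55 kHz mod fs = 7.45 kHz.
7.45 kHz ≤ fs/2 = 23.35 kHz, appears at 7.45 kHz.
28.55 kHz > fs/2 = 23.35 kHz, folds to fs − 28.55 kHz = 18.15 kHz.
137.55 kHz mod fs = 44.15 kHz.
44.15 kHz > fs/2 = 23.35 kHz, folds to fs − 44.15 kHz = 2.55 kHz.
Distinct values: {2.55 kHz, 7.45 kHz, 15.75 kHz, 17.85 kHz, 18.15 kHz} → 5.

5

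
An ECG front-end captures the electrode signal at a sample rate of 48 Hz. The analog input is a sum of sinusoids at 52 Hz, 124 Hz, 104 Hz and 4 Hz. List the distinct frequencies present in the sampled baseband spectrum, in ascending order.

fs/2 = 24 Hz.
52 Hz mod fs = 4 Hz.
4 Hz ≤ fs/2 = 24 Hz, appears at 4 Hz.
124 Hz mod fs = 28 Hz.
28 Hz > fs/2 = 24 Hz, folds to fs − 28 Hz = 20 Hz.
104 Hz mod fs = 8 Hz.
8 Hz ≤ fs/2 = 24 Hz, appears at 8 Hz.
4 Hz ≤ fs/2 = 24 Hz, passes unchanged.
Distinct values: {4 Hz, 8 Hz, 20 Hz}.

4 Hz, 8 Hz, 20 Hz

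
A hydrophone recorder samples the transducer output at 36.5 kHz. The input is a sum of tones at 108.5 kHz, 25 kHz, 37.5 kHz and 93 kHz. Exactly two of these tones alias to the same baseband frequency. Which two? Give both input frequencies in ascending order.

fs/2 = 18.25 kHz.
108.5 kHz mod fs = 35.5 kHz.
35.5 kHz > fs/2 = 18.25 kHz, folds to fs − 35.5 kHz = 1 kHz.
25 kHz > fs/2 = 18.25 kHz, folds to fs − 25 kHz = 11.5 kHz.
37.5 kHz mod fs = 1 kHz.
1 kHz ≤ fs/2 = 18.25 kHz, appears at 1 kHz.
93 kHz mod fs = 20 kHz.
20 kHz > fs/2 = 18.25 kHz, folds to fs − 20 kHz = 16.5 kHz.
37.5 kHz and 108.5 kHz both map to 1 kHz.

37.5 kHz, 108.5 kHz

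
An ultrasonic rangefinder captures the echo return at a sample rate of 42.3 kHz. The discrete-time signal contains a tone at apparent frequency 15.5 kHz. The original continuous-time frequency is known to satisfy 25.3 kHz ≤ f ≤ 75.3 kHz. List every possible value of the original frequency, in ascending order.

26.8 kHz, 57.8 kHz, 69.1 kHz

Frequencies that alias to 15.5 kHz are k·fs ± 15.5 kHz for integer k ≥ 0.
k=0: 15.5 kHz.
k=1: 26.8 kHz, 57.8 kHz.
k=2: 69.1 kHz, 100.1 kHz.
k=3: 111.4 kHz, 142.4 kHz.
Within [25.3 kHz, 75.3 kHz]: 26.8 kHz, 57.8 kHz, 69.1 kHz.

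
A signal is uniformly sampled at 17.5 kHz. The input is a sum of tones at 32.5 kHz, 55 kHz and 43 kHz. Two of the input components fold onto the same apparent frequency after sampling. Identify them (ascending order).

fs/2 = 8.75 kHz.
32.5 kHz mod fs = 15 kHz.
15 kHz > fs/2 = 8.75 kHz, folds to fs − 15 kHz = 2.5 kHz.
55 kHz mod fs = 2.5 kHz.
2.5 kHz ≤ fs/2 = 8.75 kHz, appears at 2.5 kHz.
43 kHz mod fs = 8 kHz.
8 kHz ≤ fs/2 = 8.75 kHz, appears at 8 kHz.
32.5 kHz and 55 kHz both map to 2.5 kHz.

32.5 kHz, 55 kHz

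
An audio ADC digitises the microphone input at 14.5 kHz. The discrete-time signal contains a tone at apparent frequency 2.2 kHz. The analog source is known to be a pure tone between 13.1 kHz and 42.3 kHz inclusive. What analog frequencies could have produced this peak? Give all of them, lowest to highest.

Frequencies that alias to 2.2 kHz are k·fs ± 2.2 kHz for integer k ≥ 0.
k=0: 2.2 kHz.
k=1: 12.3 kHz, 16.7 kHz.
k=2: 26.8 kHz, 31.2 kHz.
k=3: 41.3 kHz, 45.7 kHz.
k=4: 55.8 kHz, 60.2 kHz.
Within [13.1 kHz, 42.3 kHz]: 16.7 kHz, 26.8 kHz, 31.2 kHz, 41.3 kHz.

16.7 kHz, 26.8 kHz, 31.2 kHz, 41.3 kHz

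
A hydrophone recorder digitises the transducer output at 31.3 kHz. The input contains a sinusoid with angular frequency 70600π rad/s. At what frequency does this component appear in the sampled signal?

4 kHz

ω = 70600π rad/s → f = ω/(2π) = 35300 Hz = 35.3 kHz.
35.3 kHz mod fs = 4 kHz.
4 kHz ≤ fs/2 = 15.65 kHz, appears at 4 kHz.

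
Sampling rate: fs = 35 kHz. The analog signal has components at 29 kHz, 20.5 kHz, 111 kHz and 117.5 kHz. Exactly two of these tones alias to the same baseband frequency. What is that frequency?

fs/2 = 17.5 kHz.
29 kHz > fs/2 = 17.5 kHz, folds to fs − 29 kHz = 6 kHz.
20.5 kHz > fs/2 = 17.5 kHz, folds to fs − 20.5 kHz = 14.5 kHz.
111 kHz mod fs = 6 kHz.
6 kHz ≤ fs/2 = 17.5 kHz, appears at 6 kHz.
117.5 kHz mod fs = 12.5 kHz.
12.5 kHz ≤ fs/2 = 17.5 kHz, appears at 12.5 kHz.
29 kHz and 111 kHz both map to 6 kHz.

6 kHz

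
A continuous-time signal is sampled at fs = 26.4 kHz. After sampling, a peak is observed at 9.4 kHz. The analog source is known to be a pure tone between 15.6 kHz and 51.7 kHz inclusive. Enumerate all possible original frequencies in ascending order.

Frequencies that alias to 9.4 kHz are k·fs ± 9.4 kHz for integer k ≥ 0.
k=0: 9.4 kHz.
k=1: 17 kHz, 35.8 kHz.
k=2: 43.4 kHz, 62.2 kHz.
k=3: 69.8 kHz, 88.6 kHz.
Within [15.6 kHz, 51.7 kHz]: 17 kHz, 35.8 kHz, 43.4 kHz.

17 kHz, 35.8 kHz, 43.4 kHz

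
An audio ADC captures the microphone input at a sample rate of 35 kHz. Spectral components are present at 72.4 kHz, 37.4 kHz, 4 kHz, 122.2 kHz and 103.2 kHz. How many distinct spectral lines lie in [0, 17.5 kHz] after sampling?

4

fs/2 = 17.5 kHz.
72.4 kHz mod fs = 2.4 kHz.
2.4 kHz ≤ fs/2 = 17.5 kHz, appears at 2.4 kHz.
37.4 kHz mod fs = 2.4 kHz.
2.4 kHz ≤ fs/2 = 17.5 kHz, appears at 2.4 kHz.
4 kHz ≤ fs/2 = 17.5 kHz, passes unchanged.
122.2 kHz mod fs = 17.2 kHz.
17.2 kHz ≤ fs/2 = 17.5 kHz, appears at 17.2 kHz.
103.2 kHz mod fs = 33.2 kHz.
33.2 kHz > fs/2 = 17.5 kHz, folds to fs − 33.2 kHz = 1.8 kHz.
Distinct values: {1.8 kHz, 2.4 kHz, 4 kHz, 17.2 kHz} → 4.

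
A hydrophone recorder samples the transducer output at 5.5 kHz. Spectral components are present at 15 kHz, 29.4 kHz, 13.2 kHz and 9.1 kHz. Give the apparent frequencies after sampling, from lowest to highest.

1.5 kHz, 1.9 kHz, 2.2 kHz

fs/2 = 2.75 kHz.
15 kHz mod fs = 4 kHz.
4 kHz > fs/2 = 2.75 kHz, folds to fs − 4 kHz = 1.5 kHz.
29.4 kHz mod fs = 1.9 kHz.
1.9 kHz ≤ fs/2 = 2.75 kHz, appears at 1.9 kHz.
13.2 kHz mod fs = 2.2 kHz.
2.2 kHz ≤ fs/2 = 2.75 kHz, appears at 2.2 kHz.
9.1 kHz mod fs = 3.6 kHz.
3.6 kHz > fs/2 = 2.75 kHz, folds to fs − 3.6 kHz = 1.9 kHz.
Distinct values: {1.5 kHz, 1.9 kHz, 2.2 kHz}.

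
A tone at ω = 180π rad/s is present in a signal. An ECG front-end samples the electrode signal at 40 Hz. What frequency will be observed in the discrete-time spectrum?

10 Hz

ω = 180π rad/s → f = ω/(2π) = 90 Hz.
90 Hz mod fs = 10 Hz.
10 Hz ≤ fs/2 = 20 Hz, appears at 10 Hz.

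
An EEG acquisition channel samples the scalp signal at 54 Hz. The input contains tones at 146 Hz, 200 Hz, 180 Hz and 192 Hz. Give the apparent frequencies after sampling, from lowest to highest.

16 Hz, 18 Hz, 24 Hz

fs/2 = 27 Hz.
146 Hz mod fs = 38 Hz.
38 Hz > fs/2 = 27 Hz, folds to fs − 38 Hz = 16 Hz.
200 Hz mod fs = 38 Hz.
38 Hz > fs/2 = 27 Hz, folds to fs − 38 Hz = 16 Hz.
180 Hz mod fs = 18 Hz.
18 Hz ≤ fs/2 = 27 Hz, appears at 18 Hz.
192 Hz mod fs = 30 Hz.
30 Hz > fs/2 = 27 Hz, folds to fs − 30 Hz = 24 Hz.
Distinct values: {16 Hz, 18 Hz, 24 Hz}.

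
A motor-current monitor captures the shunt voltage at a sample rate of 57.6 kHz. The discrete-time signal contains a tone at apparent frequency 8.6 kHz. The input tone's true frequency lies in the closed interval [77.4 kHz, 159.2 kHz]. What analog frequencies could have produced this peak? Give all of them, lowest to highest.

Frequencies that alias to 8.6 kHz are k·fs ± 8.6 kHz for integer k ≥ 0.
k=0: 8.6 kHz.
k=1: 49 kHz, 66.2 kHz.
k=2: 106.6 kHz, 123.8 kHz.
k=3: 164.2 kHz, 181.4 kHz.
Within [77.4 kHz, 159.2 kHz]: 106.6 kHz, 123.8 kHz.

106.6 kHz, 123.8 kHz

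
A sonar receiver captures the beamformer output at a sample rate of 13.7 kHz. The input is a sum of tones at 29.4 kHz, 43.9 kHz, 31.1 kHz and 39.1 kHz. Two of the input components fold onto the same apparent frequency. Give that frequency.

2 kHz

fs/2 = 6.85 kHz.
29.4 kHz mod fs = 2 kHz.
2 kHz ≤ fs/2 = 6.85 kHz, appears at 2 kHz.
43.9 kHz mod fs = 2.8 kHz.
2.8 kHz ≤ fs/2 = 6.85 kHz, appears at 2.8 kHz.
31.1 kHz mod fs = 3.7 kHz.
3.7 kHz ≤ fs/2 = 6.85 kHz, appears at 3.7 kHz.
39.1 kHz mod fs = 11.7 kHz.
11.7 kHz > fs/2 = 6.85 kHz, folds to fs − 11.7 kHz = 2 kHz.
29.4 kHz and 39.1 kHz both map to 2 kHz.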